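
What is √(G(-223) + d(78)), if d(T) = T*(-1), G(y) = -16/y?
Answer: I*√3875294/223 ≈ 8.8277*I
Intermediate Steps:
d(T) = -T
√(G(-223) + d(78)) = √(-16/(-223) - 1*78) = √(-16*(-1/223) - 78) = √(16/223 - 78) = √(-17378/223) = I*√3875294/223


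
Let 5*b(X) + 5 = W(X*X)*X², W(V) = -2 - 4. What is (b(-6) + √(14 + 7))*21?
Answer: -4641/5 + 21*√21 ≈ -831.97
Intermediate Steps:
W(V) = -6
b(X) = -1 - 6*X²/5 (b(X) = -1 + (-6*X²)/5 = -1 - 6*X²/5)
(b(-6) + √(14 + 7))*21 = ((-1 - 6/5*(-6)²) + √(14 + 7))*21 = ((-1 - 6/5*36) + √21)*21 = ((-1 - 216/5) + √21)*21 = (-221/5 + √21)*21 = -4641/5 + 21*√21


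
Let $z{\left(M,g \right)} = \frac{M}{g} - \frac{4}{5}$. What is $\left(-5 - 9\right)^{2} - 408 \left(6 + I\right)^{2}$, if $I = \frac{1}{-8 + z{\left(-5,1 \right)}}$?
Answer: $- \frac{22439164}{1587} \approx -14139.0$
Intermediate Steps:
$z{\left(M,g \right)} = - \frac{4}{5} + \frac{M}{g}$ ($z{\left(M,g \right)} = \frac{M}{g} - \frac{4}{5} = - \frac{4}{5} + \frac{M}{g}$)
$I = - \frac{5}{69}$ ($I = \frac{1}{-8 - \left(\frac{4}{5} + \frac{5}{1}\right)} = \frac{1}{-8 - \frac{29}{5}} = \frac{1}{- \frac{69}{5}} = - \frac{5}{69} \approx -0.072464$)
$\left(-5 - 9\right)^{2} - 408 \left(6 + I\right)^{2} = \left(-5 - 9\right)^{2} - 408 \left(6 - \frac{5}{69}\right)^{2} = \left(-14\right)^{2} - 408 \left(\frac{409}{69}\right)^{2} = 196 - \frac{22750216}{1587} = - \frac{22439164}{1587}$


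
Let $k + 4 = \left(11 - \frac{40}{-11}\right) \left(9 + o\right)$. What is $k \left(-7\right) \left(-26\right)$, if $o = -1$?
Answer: $\frac{226408}{11} \approx 20583.0$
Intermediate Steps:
$k = \frac{1244}{11}$ ($k = -4 + \left(11 - \frac{40}{-11}\right) \left(9 - 1\right) = -4 + \left(11 - - \frac{40}{11}\right) 8 = -4 + \left(11 + \frac{40}{11}\right) 8 = -4 + \frac{161}{11} \cdot 8 = -4 + \frac{1288}{11} = \frac{1244}{11} \approx 113.09$)
$k \left(-7\right) \left(-26\right) = \frac{1244}{11} \left(-7\right) \left(-26\right) = \left(- \frac{8708}{11}\right) \left(-26\right) = \frac{226408}{11}$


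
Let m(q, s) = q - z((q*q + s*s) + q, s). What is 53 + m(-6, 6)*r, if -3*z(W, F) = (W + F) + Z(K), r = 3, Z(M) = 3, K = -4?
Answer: 110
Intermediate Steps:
z(W, F) = -1 - F/3 - W/3 (z(W, F) = -((W + F) + 3)/3 = -((F + W) + 3)/3 = -(3 + F + W)/3 = -1 - F/3 - W/3)
m(q, s) = 1 + s/3 + q²/3 + s²/3 + 4*q/3 (m(q, s) = q - (-1 - s/3 - ((q*q + s*s) + q)/3) = q - (-1 - s/3 - ((q² + s²) + q)/3) = q - (-1 - s/3 - (q + q² + s²)/3) = q - (-1 - s/3 + (-q/3 - q²/3 - s²/3)) = q - (-1 - q/3 - s/3 - q²/3 - s²/3) = q + (1 + q/3 + s/3 + q²/3 + s²/3) = 1 + s/3 + q²/3 + s²/3 + 4*q/3)
53 + m(-6, 6)*r = 53 + (1 + (⅓)*6 + (⅓)*(-6)² + (⅓)*6² + (4/3)*(-6))*3 = 53 + (1 + 2 + (⅓)*36 + (⅓)*36 - 8)*3 = 53 + (1 + 2 + 12 + 12 - 8)*3 = 53 + 19*3 = 53 + 57 = 110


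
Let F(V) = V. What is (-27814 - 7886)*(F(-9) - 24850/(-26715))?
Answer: 513092300/1781 ≈ 2.8809e+5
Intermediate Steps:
(-27814 - 7886)*(F(-9) - 24850/(-26715)) = (-27814 - 7886)*(-9 - 24850/(-26715)) = -35700*(-9 - 24850*(-1/26715)) = -35700*(-9 + 4970/5343) = -35700*(-43117/5343) = 513092300/1781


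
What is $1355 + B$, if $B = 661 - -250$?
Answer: $2266$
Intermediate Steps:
$B = 911$ ($B = 661 + 250 = 911$)
$1355 + B = 1355 + 911 = 2266$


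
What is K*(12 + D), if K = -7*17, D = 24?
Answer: -4284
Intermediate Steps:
K = -119
K*(12 + D) = -119*(12 + 24) = -119*36 = -4284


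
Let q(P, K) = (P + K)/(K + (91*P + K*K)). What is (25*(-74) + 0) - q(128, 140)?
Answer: -14517017/7847 ≈ -1850.0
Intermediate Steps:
q(P, K) = (K + P)/(K + K**2 + 91*P) (q(P, K) = (K + P)/(K + (91*P + K**2)) = (K + P)/(K + (K**2 + 91*P)) = (K + P)/(K + K**2 + 91*P))
(25*(-74) + 0) - q(128, 140) = (25*(-74) + 0) - (140 + 128)/(140 + 140**2 + 91*128) = (-1850 + 0) - 268/(140 + 19600 + 11648) = -1850 - 268/31388 = -1850 - 1*67/7847 = -1850 - 67/7847 = -14517017/7847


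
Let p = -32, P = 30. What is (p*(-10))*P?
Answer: 9600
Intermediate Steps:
(p*(-10))*P = -32*(-10)*30 = 320*30 = 9600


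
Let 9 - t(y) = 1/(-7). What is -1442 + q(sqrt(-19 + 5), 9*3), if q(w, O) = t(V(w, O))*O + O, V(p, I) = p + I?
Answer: -8177/7 ≈ -1168.1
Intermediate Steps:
V(p, I) = I + p
t(y) = 64/7 (t(y) = 9 - 1/(-7) = 9 - 1*(-1/7) = 9 + 1/7 = 64/7)
q(w, O) = 71*O/7 (q(w, O) = 64*O/7 + O = 71*O/7)
-1442 + q(sqrt(-19 + 5), 9*3) = -1442 + 71*(9*3)/7 = -1442 + (71/7)*27 = -1442 + 1917/7 = -8177/7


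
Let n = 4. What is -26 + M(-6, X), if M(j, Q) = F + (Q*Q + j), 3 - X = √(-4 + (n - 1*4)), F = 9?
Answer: -18 - 12*I ≈ -18.0 - 12.0*I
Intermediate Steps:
X = 3 - 2*I (X = 3 - √(-4 + (4 - 1*4)) = 3 - √(-4 + (4 - 4)) = 3 - √(-4 + 0) = 3 - √(-4) = 3 - 2*I ≈ 3.0 - 2.0*I)
M(j, Q) = 9 + j + Q² (M(j, Q) = 9 + (Q*Q + j) = 9 + (Q² + j) = 9 + (j + Q²) = 9 + j + Q²)
-26 + M(-6, X) = -26 + (9 - 6 + (3 - 2*I)²) = -26 + (3 + (3 - 2*I)²) = -23 + (3 - 2*I)²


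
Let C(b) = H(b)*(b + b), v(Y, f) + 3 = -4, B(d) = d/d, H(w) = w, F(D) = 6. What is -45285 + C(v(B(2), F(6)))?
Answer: -45187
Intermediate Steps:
B(d) = 1
v(Y, f) = -7 (v(Y, f) = -3 - 4 = -7)
C(b) = 2*b² (C(b) = b*(b + b) = b*(2*b) = 2*b²)
-45285 + C(v(B(2), F(6))) = -45285 + 2*(-7)² = -45285 + 2*49 = -45285 + 98 = -45187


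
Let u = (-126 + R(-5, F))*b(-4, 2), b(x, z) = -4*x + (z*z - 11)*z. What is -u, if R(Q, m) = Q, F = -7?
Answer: 262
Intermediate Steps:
b(x, z) = -4*x + z*(-11 + z²) (b(x, z) = -4*x + (z² - 11)*z = -4*x + (-11 + z²)*z = -4*x + z*(-11 + z²))
u = -262 (u = (-126 - 5)*(2³ - 11*2 - 4*(-4)) = -131*(8 - 22 + 16) = -131*2 = -262)
-u = -1*(-262) = 262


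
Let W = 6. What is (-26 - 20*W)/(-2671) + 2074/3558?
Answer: 3029561/4751709 ≈ 0.63757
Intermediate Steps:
(-26 - 20*W)/(-2671) + 2074/3558 = (-26 - 20*6)/(-2671) + 2074/3558 = (-26 - 120)*(-1/2671) + 2074*(1/3558) = -146*(-1/2671) + 1037/1779 = 146/2671 + 1037/1779 = 3029561/4751709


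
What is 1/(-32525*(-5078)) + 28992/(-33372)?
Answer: -399031268419/459315382950 ≈ -0.86875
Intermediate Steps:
1/(-32525*(-5078)) + 28992/(-33372) = -1/32525*(-1/5078) + 28992*(-1/33372) = 1/165161950 - 2416/2781 = -399031268419/459315382950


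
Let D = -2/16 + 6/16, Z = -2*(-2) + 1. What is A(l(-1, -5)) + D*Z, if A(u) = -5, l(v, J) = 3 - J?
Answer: -15/4 ≈ -3.7500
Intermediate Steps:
Z = 5 (Z = 4 + 1 = 5)
D = ¼ (D = -2*1/16 + 6*(1/16) = -⅛ + 3/8 = ¼ ≈ 0.25000)
A(l(-1, -5)) + D*Z = -5 + (¼)*5 = -5 + 5/4 = -15/4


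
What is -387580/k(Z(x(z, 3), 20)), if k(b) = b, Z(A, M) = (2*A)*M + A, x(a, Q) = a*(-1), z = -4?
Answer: -96895/41 ≈ -2363.3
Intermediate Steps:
x(a, Q) = -a
Z(A, M) = A + 2*A*M (Z(A, M) = 2*A*M + A = A + 2*A*M)
-387580/k(Z(x(z, 3), 20)) = -387580*1/(4*(1 + 2*20)) = -387580*1/(4*(1 + 40)) = -387580/(4*41) = -387580/164 = -387580*1/164 = -96895/41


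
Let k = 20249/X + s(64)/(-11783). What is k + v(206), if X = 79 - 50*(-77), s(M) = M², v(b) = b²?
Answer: 1964814392235/46295407 ≈ 42441.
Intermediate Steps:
X = 3929 (X = 79 + 3850 = 3929)
k = 222500783/46295407 (k = 20249/3929 + 64²/(-11783) = 20249*(1/3929) + 4096*(-1/11783) = 20249/3929 - 4096/11783 = 222500783/46295407 ≈ 4.8061)
k + v(206) = 222500783/46295407 + 206² = 222500783/46295407 + 42436 = 1964814392235/46295407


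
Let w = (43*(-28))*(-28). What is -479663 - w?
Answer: -513375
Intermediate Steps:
w = 33712 (w = -1204*(-28) = 33712)
-479663 - w = -479663 - 1*33712 = -479663 - 33712 = -513375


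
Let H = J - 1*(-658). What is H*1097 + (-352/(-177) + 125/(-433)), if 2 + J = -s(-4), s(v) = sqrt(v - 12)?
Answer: 55153446403/76641 - 4388*I ≈ 7.1963e+5 - 4388.0*I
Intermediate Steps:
s(v) = sqrt(-12 + v)
J = -2 - 4*I (J = -2 - sqrt(-12 - 4) = -2 - sqrt(-16) = -2 - 4*I ≈ -2.0 - 4.0*I)
H = 656 - 4*I (H = (-2 - 4*I) - 1*(-658) = (-2 - 4*I) + 658 = 656 - 4*I ≈ 656.0 - 4.0*I)
H*1097 + (-352/(-177) + 125/(-433)) = (656 - 4*I)*1097 + (-352/(-177) + 125/(-433)) = (719632 - 4388*I) + (-352*(-1/177) + 125*(-1/433)) = (719632 - 4388*I) + (352/177 - 125/433) = (719632 - 4388*I) + 130291/76641 = 55153446403/76641 - 4388*I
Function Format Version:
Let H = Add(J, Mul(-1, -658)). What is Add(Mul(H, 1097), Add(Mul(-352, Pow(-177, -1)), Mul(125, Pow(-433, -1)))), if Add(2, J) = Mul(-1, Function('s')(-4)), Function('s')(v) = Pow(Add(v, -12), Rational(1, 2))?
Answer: Add(Rational(55153446403, 76641), Mul(-4388, I)) ≈ Add(7.1963e+5, Mul(-4388.0, I))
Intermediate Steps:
Function('s')(v) = Pow(Add(-12, v), Rational(1, 2))
J = Add(-2, Mul(-4, I)) (J = Add(-2, Mul(-1, Pow(Add(-12, -4), Rational(1, 2)))) = Add(-2, Mul(-1, Pow(-16, Rational(1, 2)))) = Add(-2, Mul(-1, Mul(4, I))) = Add(-2, Mul(-4, I)) ≈ Add(-2.0000, Mul(-4.0000, I)))
H = Add(656, Mul(-4, I)) (H = Add(Add(-2, Mul(-4, I)), Mul(-1, -658)) = Add(Add(-2, Mul(-4, I)), 658) = Add(656, Mul(-4, I)) ≈ Add(656.00, Mul(-4.0000, I)))
Add(Mul(H, 1097), Add(Mul(-352, Pow(-177, -1)), Mul(125, Pow(-433, -1)))) = Add(Mul(Add(656, Mul(-4, I)), 1097), Add(Mul(-352, Pow(-177, -1)), Mul(125, Pow(-433, -1)))) = Add(Add(719632, Mul(-4388, I)), Add(Mul(-352, Rational(-1, 177)), Mul(125, Rational(-1, 433)))) = Add(Add(719632, Mul(-4388, I)), Add(Rational(352, 177), Rational(-125, 433))) = Add(Add(719632, Mul(-4388, I)), Rational(130291, 76641)) = Add(Rational(55153446403, 76641), Mul(-4388, I))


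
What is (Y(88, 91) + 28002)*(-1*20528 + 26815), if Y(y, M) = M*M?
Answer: 228111221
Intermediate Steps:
Y(y, M) = M²
(Y(88, 91) + 28002)*(-1*20528 + 26815) = (91² + 28002)*(-1*20528 + 26815) = (8281 + 28002)*(-20528 + 26815) = 36283*6287 = 228111221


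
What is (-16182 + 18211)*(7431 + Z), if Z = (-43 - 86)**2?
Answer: 48842088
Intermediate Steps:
Z = 16641 (Z = (-129)**2 = 16641)
(-16182 + 18211)*(7431 + Z) = (-16182 + 18211)*(7431 + 16641) = 2029*24072 = 48842088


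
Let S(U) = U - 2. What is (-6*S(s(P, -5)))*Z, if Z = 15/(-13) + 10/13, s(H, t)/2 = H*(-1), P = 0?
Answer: -60/13 ≈ -4.6154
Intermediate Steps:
s(H, t) = -2*H (s(H, t) = 2*(H*(-1)) = 2*(-H) = -2*H)
S(U) = -2 + U
Z = -5/13 (Z = 15*(-1/13) + 10*(1/13) = -15/13 + 10/13 = -5/13 ≈ -0.38462)
(-6*S(s(P, -5)))*Z = -6*(-2 - 2*0)*(-5/13) = -6*(-2 + 0)*(-5/13) = -6*(-2)*(-5/13) = 12*(-5/13) = -60/13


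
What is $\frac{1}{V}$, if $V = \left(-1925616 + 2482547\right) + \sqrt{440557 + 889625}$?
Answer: $\frac{556931}{310170808579} - \frac{9 \sqrt{16422}}{310170808579} \approx 1.7918 \cdot 10^{-6}$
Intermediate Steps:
$V = 556931 + 9 \sqrt{16422}$ ($V = 556931 + \sqrt{1330182} = 556931 + 9 \sqrt{16422} \approx 5.5808 \cdot 10^{5}$)
$\frac{1}{V} = \frac{1}{556931 + 9 \sqrt{16422}}$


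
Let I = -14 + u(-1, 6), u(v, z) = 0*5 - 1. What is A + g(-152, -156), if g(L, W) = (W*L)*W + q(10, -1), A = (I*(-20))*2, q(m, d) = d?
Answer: -3698473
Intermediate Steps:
u(v, z) = -1 (u(v, z) = 0 - 1 = -1)
I = -15 (I = -14 - 1 = -15)
A = 600 (A = -15*(-20)*2 = 300*2 = 600)
g(L, W) = -1 + L*W² (g(L, W) = (W*L)*W - 1 = (L*W)*W - 1 = L*W² - 1 = -1 + L*W²)
A + g(-152, -156) = 600 + (-1 - 152*(-156)²) = 600 + (-1 - 152*24336) = 600 + (-1 - 3699072) = 600 - 3699073 = -3698473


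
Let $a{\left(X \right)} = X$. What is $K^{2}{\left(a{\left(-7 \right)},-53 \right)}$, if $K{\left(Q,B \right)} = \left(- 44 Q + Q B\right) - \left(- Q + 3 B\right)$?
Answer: $690561$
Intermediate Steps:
$K{\left(Q,B \right)} = - 43 Q - 3 B + B Q$ ($K{\left(Q,B \right)} = \left(- 44 Q + B Q\right) - \left(- Q + 3 B\right) = - 43 Q - 3 B + B Q$)
$K^{2}{\left(a{\left(-7 \right)},-53 \right)} = \left(\left(-43\right) \left(-7\right) - -159 - -371\right)^{2} = \left(301 + 159 + 371\right)^{2} = 831^{2} = 690561$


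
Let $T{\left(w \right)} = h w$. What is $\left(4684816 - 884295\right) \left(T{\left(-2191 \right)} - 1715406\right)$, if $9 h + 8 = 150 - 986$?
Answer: $- \frac{51646990103450}{9} \approx -5.7386 \cdot 10^{12}$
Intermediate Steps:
$h = - \frac{844}{9}$ ($h = - \frac{8}{9} + \frac{150 - 986}{9} = - \frac{8}{9} + \frac{1}{9} \left(-836\right) = - \frac{8}{9} - \frac{836}{9} = - \frac{844}{9} \approx -93.778$)
$T{\left(w \right)} = - \frac{844 w}{9}$
$\left(4684816 - 884295\right) \left(T{\left(-2191 \right)} - 1715406\right) = \left(4684816 - 884295\right) \left(\left(- \frac{844}{9}\right) \left(-2191\right) - 1715406\right) = 3800521 \left(\frac{1849204}{9} - 1715406\right) = 3800521 \left(- \frac{13589450}{9}\right) = - \frac{51646990103450}{9}$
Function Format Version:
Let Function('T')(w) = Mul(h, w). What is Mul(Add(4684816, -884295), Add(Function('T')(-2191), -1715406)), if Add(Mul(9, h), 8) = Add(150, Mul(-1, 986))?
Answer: Rational(-51646990103450, 9) ≈ -5.7386e+12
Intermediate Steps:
h = Rational(-844, 9) (h = Add(Rational(-8, 9), Mul(Rational(1, 9), Add(150, Mul(-1, 986)))) = Add(Rational(-8, 9), Mul(Rational(1, 9), Add(150, -986))) = Add(Rational(-8, 9), Mul(Rational(1, 9), -836)) = Add(Rational(-8, 9), Rational(-836, 9)) = Rational(-844, 9) ≈ -93.778)
Function('T')(w) = Mul(Rational(-844, 9), w)
Mul(Add(4684816, -884295), Add(Function('T')(-2191), -1715406)) = Mul(Add(4684816, -884295), Add(Mul(Rational(-844, 9), -2191), -1715406)) = Mul(3800521, Add(Rational(1849204, 9), -1715406)) = Mul(3800521, Rational(-13589450, 9)) = Rational(-51646990103450, 9)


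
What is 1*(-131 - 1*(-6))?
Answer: -125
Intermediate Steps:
1*(-131 - 1*(-6)) = 1*(-131 + 6) = 1*(-125) = -125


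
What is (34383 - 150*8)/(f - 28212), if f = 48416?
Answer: 33183/20204 ≈ 1.6424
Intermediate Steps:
(34383 - 150*8)/(f - 28212) = (34383 - 150*8)/(48416 - 28212) = (34383 - 1200)/20204 = 33183*(1/20204) = 33183/20204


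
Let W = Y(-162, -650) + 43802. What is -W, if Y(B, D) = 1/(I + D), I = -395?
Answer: -45773089/1045 ≈ -43802.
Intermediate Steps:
Y(B, D) = 1/(-395 + D)
W = 45773089/1045 (W = 1/(-395 - 650) + 43802 = 1/(-1045) + 43802 = -1/1045 + 43802 = 45773089/1045 ≈ 43802.)
-W = -1*45773089/1045 = -45773089/1045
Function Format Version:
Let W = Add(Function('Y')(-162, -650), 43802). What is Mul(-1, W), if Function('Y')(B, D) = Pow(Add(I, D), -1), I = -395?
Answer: Rational(-45773089, 1045) ≈ -43802.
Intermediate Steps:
Function('Y')(B, D) = Pow(Add(-395, D), -1)
W = Rational(45773089, 1045) (W = Add(Pow(Add(-395, -650), -1), 43802) = Add(Pow(-1045, -1), 43802) = Add(Rational(-1, 1045), 43802) = Rational(45773089, 1045) ≈ 43802.)
Mul(-1, W) = Mul(-1, Rational(45773089, 1045)) = Rational(-45773089, 1045)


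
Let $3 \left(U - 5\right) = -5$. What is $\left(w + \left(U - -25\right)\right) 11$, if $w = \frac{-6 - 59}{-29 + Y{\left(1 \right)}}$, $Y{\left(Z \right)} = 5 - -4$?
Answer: $\frac{4169}{12} \approx 347.42$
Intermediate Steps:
$U = \frac{10}{3}$ ($U = 5 + \frac{1}{3} \left(-5\right) = 5 - \frac{5}{3} = \frac{10}{3} \approx 3.3333$)
$Y{\left(Z \right)} = 9$ ($Y{\left(Z \right)} = 5 + 4 = 9$)
$w = \frac{13}{4}$ ($w = \frac{-6 - 59}{-29 + 9} = - \frac{65}{-20} = \left(-65\right) \left(- \frac{1}{20}\right) = \frac{13}{4} \approx 3.25$)
$\left(w + \left(U - -25\right)\right) 11 = \left(\frac{13}{4} + \left(\frac{10}{3} - -25\right)\right) 11 = \left(\frac{13}{4} + \left(\frac{10}{3} + 25\right)\right) 11 = \left(\frac{13}{4} + \frac{85}{3}\right) 11 = \frac{379}{12} \cdot 11 = \frac{4169}{12}$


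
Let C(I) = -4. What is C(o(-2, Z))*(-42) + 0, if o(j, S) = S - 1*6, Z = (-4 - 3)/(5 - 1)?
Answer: 168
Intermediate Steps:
Z = -7/4 ≈ -1.7500
o(j, S) = -6 + S (o(j, S) = S - 6 = -6 + S)
C(o(-2, Z))*(-42) + 0 = -4*(-42) + 0 = 168 + 0 = 168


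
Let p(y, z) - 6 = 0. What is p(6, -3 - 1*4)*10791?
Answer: 64746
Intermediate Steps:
p(y, z) = 6 (p(y, z) = 6 + 0 = 6)
p(6, -3 - 1*4)*10791 = 6*10791 = 64746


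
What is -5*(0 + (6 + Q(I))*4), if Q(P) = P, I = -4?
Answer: -40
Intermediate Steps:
-5*(0 + (6 + Q(I))*4) = -5*(0 + (6 - 4)*4) = -5*(0 + 2*4) = -5*(0 + 8) = -5*8 = -40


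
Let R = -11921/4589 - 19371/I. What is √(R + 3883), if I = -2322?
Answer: √32255089300862/91074 ≈ 62.360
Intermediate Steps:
R = 1569563/273222 (R = -11921/4589 - 19371/(-2322) = -11921*1/4589 - 19371*(-1/2322) = -917/353 + 6457/774 = 1569563/273222 ≈ 5.7446)
√(R + 3883) = √(1569563/273222 + 3883) = √(1062490589/273222) = √32255089300862/91074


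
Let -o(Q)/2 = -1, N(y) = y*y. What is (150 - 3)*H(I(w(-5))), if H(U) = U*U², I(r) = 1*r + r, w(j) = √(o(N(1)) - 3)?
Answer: -1176*I ≈ -1176.0*I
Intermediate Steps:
N(y) = y²
o(Q) = 2 (o(Q) = -2*(-1) = 2)
w(j) = I (w(j) = √(2 - 3) = √(-1) = I)
I(r) = 2*r (I(r) = r + r = 2*r)
H(U) = U³
(150 - 3)*H(I(w(-5))) = (150 - 3)*(2*I)³ = 147*(-8*I) = -1176*I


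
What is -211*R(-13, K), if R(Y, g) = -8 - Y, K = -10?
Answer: -1055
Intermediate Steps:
-211*R(-13, K) = -211*(-8 - 1*(-13)) = -211*(-8 + 13) = -211*5 = -1055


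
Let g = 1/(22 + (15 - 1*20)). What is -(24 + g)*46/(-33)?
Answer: 18814/561 ≈ 33.537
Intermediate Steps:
g = 1/17 (g = 1/(22 + (15 - 20)) = 1/(22 - 5) = 1/17 ≈ 0.058824)
-(24 + g)*46/(-33) = -(24 + 1/17)*46/(-33) = -409*46*(-1/33)/17 = -409*(-46)/(17*33) = -1*(-18814/561) = 18814/561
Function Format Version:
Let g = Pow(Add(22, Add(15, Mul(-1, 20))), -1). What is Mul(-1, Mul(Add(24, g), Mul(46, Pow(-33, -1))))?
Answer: Rational(18814, 561) ≈ 33.537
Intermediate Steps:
g = Rational(1, 17) (g = Pow(Add(22, Add(15, -20)), -1) = Pow(Add(22, -5), -1) = Pow(17, -1) = Rational(1, 17) ≈ 0.058824)
Mul(-1, Mul(Add(24, g), Mul(46, Pow(-33, -1)))) = Mul(-1, Mul(Add(24, Rational(1, 17)), Mul(46, Pow(-33, -1)))) = Mul(-1, Mul(Rational(409, 17), Mul(46, Rational(-1, 33)))) = Mul(-1, Mul(Rational(409, 17), Rational(-46, 33))) = Mul(-1, Rational(-18814, 561)) = Rational(18814, 561)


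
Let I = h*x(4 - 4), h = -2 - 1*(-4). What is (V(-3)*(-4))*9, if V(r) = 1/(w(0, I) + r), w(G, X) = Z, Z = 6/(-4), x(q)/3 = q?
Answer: 8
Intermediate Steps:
h = 2 (h = -2 + 4 = 2)
x(q) = 3*q
I = 0 (I = 2*(3*(4 - 4)) = 2*(3*0) = 2*0 = 0)
Z = -3/2 (Z = 6*(-1/4) = -3/2 ≈ -1.5000)
w(G, X) = -3/2
V(r) = 1/(-3/2 + r)
(V(-3)*(-4))*9 = ((2/(-3 + 2*(-3)))*(-4))*9 = ((2/(-3 - 6))*(-4))*9 = ((2/(-9))*(-4))*9 = ((2*(-1/9))*(-4))*9 = -2/9*(-4)*9 = (8/9)*9 = 8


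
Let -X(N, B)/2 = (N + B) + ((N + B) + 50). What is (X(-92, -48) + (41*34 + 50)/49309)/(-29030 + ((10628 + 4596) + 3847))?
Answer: -22683584/491068331 ≈ -0.046192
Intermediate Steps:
X(N, B) = -100 - 4*B - 4*N (X(N, B) = -2*((N + B) + ((N + B) + 50)) = -2*((B + N) + ((B + N) + 50)) = -2*((B + N) + (50 + B + N)) = -2*(50 + 2*B + 2*N) = -100 - 4*B - 4*N)
(X(-92, -48) + (41*34 + 50)/49309)/(-29030 + ((10628 + 4596) + 3847)) = ((-100 - 4*(-48) - 4*(-92)) + (41*34 + 50)/49309)/(-29030 + ((10628 + 4596) + 3847)) = ((-100 + 192 + 368) + (1394 + 50)*(1/49309))/(-29030 + (15224 + 3847)) = (460 + 1444*(1/49309))/(-29030 + 19071) = (460 + 1444/49309)/(-9959) = (22683584/49309)*(-1/9959) = -22683584/491068331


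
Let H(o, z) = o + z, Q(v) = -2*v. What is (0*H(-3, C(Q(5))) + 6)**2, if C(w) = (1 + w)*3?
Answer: 36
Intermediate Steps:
C(w) = 3 + 3*w
(0*H(-3, C(Q(5))) + 6)**2 = (0*(-3 + (3 + 3*(-2*5))) + 6)**2 = (0*(-3 + (3 + 3*(-10))) + 6)**2 = (0*(-3 + (3 - 30)) + 6)**2 = (0*(-3 - 27) + 6)**2 = (0*(-30) + 6)**2 = (0 + 6)**2 = 6**2 = 36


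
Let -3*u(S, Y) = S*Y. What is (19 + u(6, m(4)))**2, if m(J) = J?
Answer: 121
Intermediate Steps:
u(S, Y) = -S*Y/3
(19 + u(6, m(4)))**2 = (19 - 1/3*6*4)**2 = (19 - 8)**2 = 11**2 = 121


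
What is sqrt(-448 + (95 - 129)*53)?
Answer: 15*I*sqrt(10) ≈ 47.434*I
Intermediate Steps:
sqrt(-448 + (95 - 129)*53) = sqrt(-448 - 34*53) = sqrt(-448 - 1802) = sqrt(-2250) = 15*I*sqrt(10)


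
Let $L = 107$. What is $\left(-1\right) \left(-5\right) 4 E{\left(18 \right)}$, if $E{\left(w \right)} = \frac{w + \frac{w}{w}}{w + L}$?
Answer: $\frac{76}{25} \approx 3.04$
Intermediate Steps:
$E{\left(w \right)} = \frac{1 + w}{107 + w}$ ($E{\left(w \right)} = \frac{w + \frac{w}{w}}{w + 107} = \frac{w + 1}{107 + w} = \frac{1 + w}{107 + w}$)
$\left(-1\right) \left(-5\right) 4 E{\left(18 \right)} = \left(-1\right) \left(-5\right) 4 \frac{1 + 18}{107 + 18} = 5 \cdot 4 \cdot \frac{1}{125} \cdot 19 = 20 \cdot \frac{1}{125} \cdot 19 = 20 \cdot \frac{19}{125} = \frac{76}{25}$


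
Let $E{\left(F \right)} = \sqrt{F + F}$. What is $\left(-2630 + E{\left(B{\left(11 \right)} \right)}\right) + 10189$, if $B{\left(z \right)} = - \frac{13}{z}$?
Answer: $7559 + \frac{i \sqrt{286}}{11} \approx 7559.0 + 1.5374 i$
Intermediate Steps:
$E{\left(F \right)} = \sqrt{2} \sqrt{F}$ ($E{\left(F \right)} = \sqrt{2 F} = \sqrt{2} \sqrt{F}$)
$\left(-2630 + E{\left(B{\left(11 \right)} \right)}\right) + 10189 = \left(-2630 + \sqrt{2} \sqrt{- \frac{13}{11}}\right) + 10189 = \left(-2630 + \sqrt{2} \frac{i \sqrt{143}}{11}\right) + 10189 = \left(-2630 + \frac{i \sqrt{286}}{11}\right) + 10189 = 7559 + \frac{i \sqrt{286}}{11}$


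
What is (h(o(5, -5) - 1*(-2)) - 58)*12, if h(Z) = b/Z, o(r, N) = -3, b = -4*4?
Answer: -504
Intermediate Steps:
b = -16
h(Z) = -16/Z
(h(o(5, -5) - 1*(-2)) - 58)*12 = (-16/(-3 - 1*(-2)) - 58)*12 = (-16/(-3 + 2) - 58)*12 = (-16/(-1) - 58)*12 = (-16*(-1) - 58)*12 = (16 - 58)*12 = -42*12 = -504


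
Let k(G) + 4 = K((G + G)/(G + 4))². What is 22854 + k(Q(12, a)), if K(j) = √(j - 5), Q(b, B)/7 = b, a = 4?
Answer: 251316/11 ≈ 22847.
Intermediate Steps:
Q(b, B) = 7*b
K(j) = √(-5 + j)
k(G) = -9 + 2*G/(4 + G) (k(G) = -4 + (√(-5 + (G + G)/(G + 4)))² = -4 + (√(-5 + (2*G)/(4 + G)))² = -4 + (√(-5 + 2*G/(4 + G)))² = -4 + (-5 + 2*G/(4 + G)) = -9 + 2*G/(4 + G))
22854 + k(Q(12, a)) = 22854 + (-36 - 49*12)/(4 + 7*12) = 22854 + (-36 - 7*84)/(4 + 84) = 22854 + (-36 - 588)/88 = 22854 + (1/88)*(-624) = 22854 - 78/11 = 251316/11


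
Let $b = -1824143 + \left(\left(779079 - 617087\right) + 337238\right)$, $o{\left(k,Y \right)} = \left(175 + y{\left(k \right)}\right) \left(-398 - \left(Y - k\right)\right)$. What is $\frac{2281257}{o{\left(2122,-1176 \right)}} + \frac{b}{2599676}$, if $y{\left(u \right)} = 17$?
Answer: $\frac{14921889409}{4159481600} \approx 3.5874$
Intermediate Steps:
$o{\left(k,Y \right)} = -76416 - 192 Y + 192 k$ ($o{\left(k,Y \right)} = \left(175 + 17\right) \left(-398 - \left(Y - k\right)\right) = 192 \left(-398 + k - Y\right) = -76416 - 192 Y + 192 k$)
$b = -1324913$ ($b = -1824143 + \left(161992 + 337238\right) = -1824143 + 499230 = -1324913$)
$\frac{2281257}{o{\left(2122,-1176 \right)}} + \frac{b}{2599676} = \frac{2281257}{-76416 - -225792 + 192 \cdot 2122} - \frac{1324913}{2599676} = \frac{2281257}{-76416 + 225792 + 407424} - \frac{1324913}{2599676} = \frac{2281257}{556800} - \frac{1324913}{2599676} = 2281257 \cdot \frac{1}{556800} - \frac{1324913}{2599676} = \frac{760419}{185600} - \frac{1324913}{2599676} = \frac{14921889409}{4159481600}$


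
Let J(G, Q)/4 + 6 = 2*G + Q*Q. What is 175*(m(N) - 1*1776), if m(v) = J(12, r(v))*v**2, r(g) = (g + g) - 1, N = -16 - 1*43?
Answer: 34549658500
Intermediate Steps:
N = -59 (N = -16 - 43 = -59)
r(g) = -1 + 2*g (r(g) = 2*g - 1 = -1 + 2*g)
J(G, Q) = -24 + 4*Q**2 + 8*G (J(G, Q) = -24 + 4*(2*G + Q*Q) = -24 + 4*(2*G + Q**2) = -24 + 4*(Q**2 + 2*G) = -24 + (4*Q**2 + 8*G) = -24 + 4*Q**2 + 8*G)
m(v) = v**2*(72 + 4*(-1 + 2*v)**2) (m(v) = (-24 + 4*(-1 + 2*v)**2 + 8*12)*v**2 = (-24 + 4*(-1 + 2*v)**2 + 96)*v**2 = (72 + 4*(-1 + 2*v)**2)*v**2 = v**2*(72 + 4*(-1 + 2*v)**2))
175*(m(N) - 1*1776) = 175*(4*(-59)**2*(18 + (-1 + 2*(-59))**2) - 1*1776) = 175*(4*3481*(18 + (-1 - 118)**2) - 1776) = 175*(4*3481*(18 + (-119)**2) - 1776) = 175*(4*3481*(18 + 14161) - 1776) = 175*(4*3481*14179 - 1776) = 175*(197428396 - 1776) = 175*197426620 = 34549658500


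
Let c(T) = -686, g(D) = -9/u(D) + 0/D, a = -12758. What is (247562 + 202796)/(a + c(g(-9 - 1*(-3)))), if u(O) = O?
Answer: -225179/6722 ≈ -33.499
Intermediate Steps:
g(D) = -9/D (g(D) = -9/D + 0/D = -9/D + 0 = -9/D)
(247562 + 202796)/(a + c(g(-9 - 1*(-3)))) = (247562 + 202796)/(-12758 - 686) = 450358/(-13444) = 450358*(-1/13444) = -225179/6722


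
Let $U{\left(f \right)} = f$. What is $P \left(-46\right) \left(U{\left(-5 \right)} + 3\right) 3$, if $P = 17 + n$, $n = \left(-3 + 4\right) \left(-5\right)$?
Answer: $3312$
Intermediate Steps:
$n = -5$ ($n = 1 \left(-5\right) = -5$)
$P = 12$ ($P = 17 - 5 = 12$)
$P \left(-46\right) \left(U{\left(-5 \right)} + 3\right) 3 = 12 \left(-46\right) \left(-5 + 3\right) 3 = - 552 \left(\left(-2\right) 3\right) = \left(-552\right) \left(-6\right) = 3312$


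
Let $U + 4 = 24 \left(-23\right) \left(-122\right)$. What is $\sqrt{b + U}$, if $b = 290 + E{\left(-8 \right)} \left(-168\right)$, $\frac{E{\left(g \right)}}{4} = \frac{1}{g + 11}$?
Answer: $\sqrt{67406} \approx 259.63$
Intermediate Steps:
$E{\left(g \right)} = \frac{4}{11 + g}$ ($E{\left(g \right)} = \frac{4}{g + 11} = \frac{4}{11 + g}$)
$b = 66$ ($b = 290 + \frac{4}{11 - 8} \left(-168\right) = 290 + \frac{4}{3} \left(-168\right) = 290 - 224 = 66$)
$U = 67340$ ($U = -4 + 24 \left(-23\right) \left(-122\right) = -4 - -67344 = -4 + 67344 = 67340$)
$\sqrt{b + U} = \sqrt{66 + 67340} = \sqrt{67406}$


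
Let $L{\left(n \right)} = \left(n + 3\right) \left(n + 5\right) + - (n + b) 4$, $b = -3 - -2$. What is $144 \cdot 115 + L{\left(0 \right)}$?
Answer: $16579$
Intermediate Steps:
$b = -1$ ($b = -3 + 2 = -1$)
$L{\left(n \right)} = 4 - 4 n + \left(3 + n\right) \left(5 + n\right)$ ($L{\left(n \right)} = \left(n + 3\right) \left(n + 5\right) + - (n - 1) 4 = \left(3 + n\right) \left(5 + n\right) + - (-1 + n) 4 = \left(3 + n\right) \left(5 + n\right) + \left(1 - n\right) 4 = \left(3 + n\right) \left(5 + n\right) - \left(-4 + 4 n\right) = 4 - 4 n + \left(3 + n\right) \left(5 + n\right)$)
$144 \cdot 115 + L{\left(0 \right)} = 144 \cdot 115 + \left(19 + 0^{2} + 4 \cdot 0\right) = 16560 + \left(19 + 0 + 0\right) = 16560 + 19 = 16579$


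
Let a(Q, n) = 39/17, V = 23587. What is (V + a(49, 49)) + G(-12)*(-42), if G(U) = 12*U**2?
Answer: -832774/17 ≈ -48987.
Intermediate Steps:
a(Q, n) = 39/17 (a(Q, n) = 39*(1/17) = 39/17)
(V + a(49, 49)) + G(-12)*(-42) = (23587 + 39/17) + (12*(-12)**2)*(-42) = 401018/17 + (12*144)*(-42) = 401018/17 + 1728*(-42) = 401018/17 - 72576 = -832774/17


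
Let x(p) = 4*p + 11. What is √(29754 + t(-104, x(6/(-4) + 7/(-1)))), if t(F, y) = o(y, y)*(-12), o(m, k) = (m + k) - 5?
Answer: 3*√3374 ≈ 174.26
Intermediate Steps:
o(m, k) = -5 + k + m (o(m, k) = (k + m) - 5 = -5 + k + m)
x(p) = 11 + 4*p
t(F, y) = 60 - 24*y (t(F, y) = (-5 + y + y)*(-12) = (-5 + 2*y)*(-12) = 60 - 24*y)
√(29754 + t(-104, x(6/(-4) + 7/(-1)))) = √(29754 + (60 - 24*(11 + 4*(6/(-4) + 7/(-1))))) = √(29754 + (60 - 24*(11 + 4*(6*(-¼) + 7*(-1))))) = √(29754 + (60 - 24*(11 + 4*(-3/2 - 7)))) = √(29754 + (60 - 24*(11 + 4*(-17/2)))) = √(29754 + (60 - 24*(11 - 34))) = √(29754 + (60 - 24*(-23))) = √(29754 + (60 + 552)) = √(29754 + 612) = √30366 = 3*√3374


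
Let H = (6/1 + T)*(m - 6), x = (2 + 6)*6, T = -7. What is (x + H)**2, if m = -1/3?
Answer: 26569/9 ≈ 2952.1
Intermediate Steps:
m = -1/3 (m = -1*1/3 = -1/3 ≈ -0.33333)
x = 48 (x = 8*6 = 48)
H = 19/3 (H = (6/1 - 7)*(-1/3 - 6) = (6*1 - 7)*(-19/3) = (6 - 7)*(-19/3) = -1*(-19/3) = 19/3 ≈ 6.3333)
(x + H)**2 = (48 + 19/3)**2 = (163/3)**2 = 26569/9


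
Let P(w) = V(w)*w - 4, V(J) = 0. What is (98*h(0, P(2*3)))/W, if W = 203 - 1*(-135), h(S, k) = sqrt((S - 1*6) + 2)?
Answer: 98*I/169 ≈ 0.57988*I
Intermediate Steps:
P(w) = -4 (P(w) = 0*w - 4 = 0 - 4 = -4)
h(S, k) = sqrt(-4 + S) (h(S, k) = sqrt((S - 6) + 2) = sqrt((-6 + S) + 2) = sqrt(-4 + S))
W = 338 (W = 203 + 135 = 338)
(98*h(0, P(2*3)))/W = (98*sqrt(-4 + 0))/338 = (98*sqrt(-4))*(1/338) = (98*(2*I))*(1/338) = (196*I)*(1/338) = 98*I/169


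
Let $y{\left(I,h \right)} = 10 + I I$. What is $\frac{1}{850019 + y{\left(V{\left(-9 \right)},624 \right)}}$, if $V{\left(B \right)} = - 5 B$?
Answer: $\frac{1}{852054} \approx 1.1736 \cdot 10^{-6}$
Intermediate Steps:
$y{\left(I,h \right)} = 10 + I^{2}$
$\frac{1}{850019 + y{\left(V{\left(-9 \right)},624 \right)}} = \frac{1}{850019 + \left(10 + \left(\left(-5\right) \left(-9\right)\right)^{2}\right)} = \frac{1}{850019 + \left(10 + 45^{2}\right)} = \frac{1}{850019 + \left(10 + 2025\right)} = \frac{1}{850019 + 2035} = \frac{1}{852054}$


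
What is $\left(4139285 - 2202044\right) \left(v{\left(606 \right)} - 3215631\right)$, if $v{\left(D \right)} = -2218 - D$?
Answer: $-6234922982655$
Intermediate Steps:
$\left(4139285 - 2202044\right) \left(v{\left(606 \right)} - 3215631\right) = \left(4139285 - 2202044\right) \left(\left(-2218 - 606\right) - 3215631\right) = 1937241 \left(\left(-2218 - 606\right) - 3215631\right) = 1937241 \left(-2824 - 3215631\right) = 1937241 \left(-3218455\right) = -6234922982655$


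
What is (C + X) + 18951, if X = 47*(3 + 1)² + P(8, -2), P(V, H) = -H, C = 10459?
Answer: 30164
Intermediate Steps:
X = 754 (X = 47*(3 + 1)² - 1*(-2) = 47*4² + 2 = 47*16 + 2 = 752 + 2 = 754)
(C + X) + 18951 = (10459 + 754) + 18951 = 11213 + 18951 = 30164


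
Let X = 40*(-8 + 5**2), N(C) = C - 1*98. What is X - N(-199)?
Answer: 977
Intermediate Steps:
N(C) = -98 + C (N(C) = C - 98 = -98 + C)
X = 680 (X = 40*(-8 + 25) = 40*17 = 680)
X - N(-199) = 680 - (-98 - 199) = 680 - 1*(-297) = 680 + 297 = 977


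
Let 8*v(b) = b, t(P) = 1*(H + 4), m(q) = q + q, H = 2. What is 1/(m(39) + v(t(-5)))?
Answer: 4/315 ≈ 0.012698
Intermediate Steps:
m(q) = 2*q
t(P) = 6 (t(P) = 1*(2 + 4) = 1*6 = 6)
v(b) = b/8
1/(m(39) + v(t(-5))) = 1/(2*39 + (1/8)*6) = 1/(78 + 3/4) = 1/(315/4) = 4/315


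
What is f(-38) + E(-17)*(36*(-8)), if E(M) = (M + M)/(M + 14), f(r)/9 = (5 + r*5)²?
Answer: 304761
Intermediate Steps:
f(r) = 9*(5 + 5*r)² (f(r) = 9*(5 + r*5)² = 9*(5 + 5*r)²)
E(M) = 2*M/(14 + M) (E(M) = (2*M)/(14 + M) = 2*M/(14 + M))
f(-38) + E(-17)*(36*(-8)) = 225*(1 - 38)² + (2*(-17)/(14 - 17))*(36*(-8)) = 225*(-37)² + (2*(-17)/(-3))*(-288) = 225*1369 + (2*(-17)*(-⅓))*(-288) = 308025 + (34/3)*(-288) = 308025 - 3264 = 304761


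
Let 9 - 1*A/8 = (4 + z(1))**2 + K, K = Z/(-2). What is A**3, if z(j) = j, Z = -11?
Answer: -5088448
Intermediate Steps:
K = 11/2 (K = -11/(-2) = -11*(-1/2) = 11/2 ≈ 5.5000)
A = -172 (A = 72 - 8*((4 + 1)**2 + 11/2) = 72 - 8*(5**2 + 11/2) = 72 - 8*(25 + 11/2) = 72 - 8*61/2 = 72 - 244 = -172)
A**3 = (-172)**3 = -5088448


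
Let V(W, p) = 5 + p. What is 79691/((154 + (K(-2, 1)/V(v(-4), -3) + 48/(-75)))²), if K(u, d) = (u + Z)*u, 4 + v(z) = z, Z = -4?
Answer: 49806875/15872256 ≈ 3.1380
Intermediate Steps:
v(z) = -4 + z
K(u, d) = u*(-4 + u) (K(u, d) = (u - 4)*u = (-4 + u)*u = u*(-4 + u))
79691/((154 + (K(-2, 1)/V(v(-4), -3) + 48/(-75)))²) = 79691/((154 + ((-2*(-4 - 2))/(5 - 3) + 48/(-75)))²) = 79691/((154 + (-2*(-6)/2 + 48*(-1/75)))²) = 79691/((154 + (12*(½) - 16/25))²) = 79691/((154 + (6 - 16/25))²) = 79691/((154 + 134/25)²) = 79691/((3984/25)²) = 79691/(15872256/625) = 79691*(625/15872256) = 49806875/15872256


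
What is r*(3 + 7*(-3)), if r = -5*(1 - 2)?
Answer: -90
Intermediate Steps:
r = 5 (r = -5*(-1) = 5)
r*(3 + 7*(-3)) = 5*(3 + 7*(-3)) = 5*(3 - 21) = 5*(-18) = -90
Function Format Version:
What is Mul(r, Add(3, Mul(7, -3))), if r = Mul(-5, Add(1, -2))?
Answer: -90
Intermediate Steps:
r = 5 (r = Mul(-5, -1) = 5)
Mul(r, Add(3, Mul(7, -3))) = Mul(5, Add(3, Mul(7, -3))) = Mul(5, Add(3, -21)) = Mul(5, -18) = -90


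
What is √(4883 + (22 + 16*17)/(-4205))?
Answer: √102663605/145 ≈ 69.878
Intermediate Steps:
√(4883 + (22 + 16*17)/(-4205)) = √(4883 + (22 + 272)*(-1/4205)) = √(4883 + 294*(-1/4205)) = √(4883 - 294/4205) = √(20532721/4205) = √102663605/145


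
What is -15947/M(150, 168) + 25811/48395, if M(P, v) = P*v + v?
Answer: -116981617/1227684360 ≈ -0.095286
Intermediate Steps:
M(P, v) = v + P*v
-15947/M(150, 168) + 25811/48395 = -15947*1/(168*(1 + 150)) + 25811/48395 = -15947/(168*151) + 25811*(1/48395) = -15947/25368 + 25811/48395 = -116981617/1227684360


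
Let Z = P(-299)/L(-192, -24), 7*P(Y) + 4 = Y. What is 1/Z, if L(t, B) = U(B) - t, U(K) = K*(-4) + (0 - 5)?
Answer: -1981/303 ≈ -6.5380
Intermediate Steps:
U(K) = -5 - 4*K (U(K) = -4*K - 5 = -5 - 4*K)
L(t, B) = -5 - t - 4*B (L(t, B) = (-5 - 4*B) - t = -5 - t - 4*B)
P(Y) = -4/7 + Y/7
Z = -303/1981 (Z = (-4/7 + (1/7)*(-299))/(-5 - 1*(-192) - 4*(-24)) = (-4/7 - 299/7)/(-5 + 192 + 96) = -303/7/283 = -303/7*1/283 = -303/1981 ≈ -0.15295)
1/Z = 1/(-303/1981) = -1981/303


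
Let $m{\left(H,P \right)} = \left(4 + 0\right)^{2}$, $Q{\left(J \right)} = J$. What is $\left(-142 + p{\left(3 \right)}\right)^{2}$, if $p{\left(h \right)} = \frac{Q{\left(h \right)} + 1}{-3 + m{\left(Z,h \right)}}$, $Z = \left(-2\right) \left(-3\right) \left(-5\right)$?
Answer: $\frac{3392964}{169} \approx 20077.0$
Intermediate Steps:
$Z = -30$ ($Z = 6 \left(-5\right) = -30$)
$m{\left(H,P \right)} = 16$ ($m{\left(H,P \right)} = 4^{2} = 16$)
$p{\left(h \right)} = \frac{1}{13} + \frac{h}{13}$ ($p{\left(h \right)} = \frac{h + 1}{-3 + 16} = \frac{1 + h}{13} = \left(1 + h\right) \frac{1}{13} = \frac{1}{13} + \frac{h}{13}$)
$\left(-142 + p{\left(3 \right)}\right)^{2} = \left(-142 + \left(\frac{1}{13} + \frac{1}{13} \cdot 3\right)\right)^{2} = \left(-142 + \left(\frac{1}{13} + \frac{3}{13}\right)\right)^{2} = \left(-142 + \frac{4}{13}\right)^{2} = \left(- \frac{1842}{13}\right)^{2} = \frac{3392964}{169}$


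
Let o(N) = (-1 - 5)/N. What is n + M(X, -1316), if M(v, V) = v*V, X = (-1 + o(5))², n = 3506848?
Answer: 87511964/25 ≈ 3.5005e+6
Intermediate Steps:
o(N) = -6/N
X = 121/25 (X = (-1 - 6/5)² = (-11/5)² = 121/25 ≈ 4.8400)
M(v, V) = V*v
n + M(X, -1316) = 3506848 - 1316*121/25 = 3506848 - 159236/25 = 87511964/25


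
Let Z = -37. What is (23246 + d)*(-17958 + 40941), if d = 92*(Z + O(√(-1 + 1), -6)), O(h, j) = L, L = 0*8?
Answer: 456028686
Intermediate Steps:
L = 0
O(h, j) = 0
d = -3404 (d = 92*(-37 + 0) = 92*(-37) = -3404)
(23246 + d)*(-17958 + 40941) = (23246 - 3404)*(-17958 + 40941) = 19842*22983 = 456028686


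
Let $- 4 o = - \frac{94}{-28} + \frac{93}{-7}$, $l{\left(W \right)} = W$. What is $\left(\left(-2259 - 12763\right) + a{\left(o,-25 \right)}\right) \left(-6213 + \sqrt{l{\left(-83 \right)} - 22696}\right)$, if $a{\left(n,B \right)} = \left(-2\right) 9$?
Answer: $93443520 - 45120 i \sqrt{2531} \approx 9.3444 \cdot 10^{7} - 2.2699 \cdot 10^{6} i$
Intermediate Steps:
$o = \frac{139}{56}$ ($o = - \frac{- \frac{94}{-28} + \frac{93}{-7}}{4} = - \frac{\left(-94\right) \left(- \frac{1}{28}\right) + 93 \left(- \frac{1}{7}\right)}{4} = - \frac{\frac{47}{14} - \frac{93}{7}}{4} = \left(- \frac{1}{4}\right) \left(- \frac{139}{14}\right) = \frac{139}{56} \approx 2.4821$)
$a{\left(n,B \right)} = -18$
$\left(\left(-2259 - 12763\right) + a{\left(o,-25 \right)}\right) \left(-6213 + \sqrt{l{\left(-83 \right)} - 22696}\right) = \left(\left(-2259 - 12763\right) - 18\right) \left(-6213 + \sqrt{-83 - 22696}\right) = \left(\left(-2259 - 12763\right) - 18\right) \left(-6213 + \sqrt{-22779}\right) = \left(-15022 - 18\right) \left(-6213 + 3 i \sqrt{2531}\right) = - 15040 \left(-6213 + 3 i \sqrt{2531}\right) = 93443520 - 45120 i \sqrt{2531}$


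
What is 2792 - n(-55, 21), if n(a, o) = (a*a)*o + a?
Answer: -60678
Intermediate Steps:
n(a, o) = a + o*a² (n(a, o) = a²*o + a = o*a² + a = a + o*a²)
2792 - n(-55, 21) = 2792 - (-55)*(1 - 55*21) = 2792 - (-55)*(1 - 1155) = 2792 - (-55)*(-1154) = 2792 - 1*63470 = 2792 - 63470 = -60678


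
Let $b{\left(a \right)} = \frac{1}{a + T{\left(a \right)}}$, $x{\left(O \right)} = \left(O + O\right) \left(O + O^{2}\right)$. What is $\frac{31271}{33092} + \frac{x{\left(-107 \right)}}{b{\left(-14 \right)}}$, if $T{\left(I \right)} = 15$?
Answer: $- \frac{80320474025}{33092} \approx -2.4272 \cdot 10^{6}$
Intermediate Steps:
$x{\left(O \right)} = 2 O \left(O + O^{2}\right)$
$b{\left(a \right)} = \frac{1}{15 + a}$ ($b{\left(a \right)} = \frac{1}{a + 15} = \frac{1}{15 + a}$)
$\frac{31271}{33092} + \frac{x{\left(-107 \right)}}{b{\left(-14 \right)}} = \frac{31271}{33092} + \frac{2 \left(-107\right)^{2} \left(1 - 107\right)}{\frac{1}{15 - 14}} = 31271 \cdot \frac{1}{33092} + \frac{2 \cdot 11449 \left(-106\right)}{1^{-1}} = \frac{31271}{33092} - \frac{2427188}{1} = \frac{31271}{33092} - 2427188 = - \frac{80320474025}{33092}$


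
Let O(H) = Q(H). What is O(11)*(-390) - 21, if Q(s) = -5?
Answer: 1929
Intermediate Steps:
O(H) = -5
O(11)*(-390) - 21 = -5*(-390) - 21 = 1950 - 21 = 1929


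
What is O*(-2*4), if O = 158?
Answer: -1264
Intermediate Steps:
O*(-2*4) = 158*(-2*4) = 158*(-8) = -1264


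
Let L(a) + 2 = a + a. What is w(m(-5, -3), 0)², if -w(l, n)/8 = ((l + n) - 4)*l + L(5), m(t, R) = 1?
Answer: 1600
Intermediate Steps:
L(a) = -2 + 2*a (L(a) = -2 + (a + a) = -2 + 2*a)
w(l, n) = -64 - 8*l*(-4 + l + n) (w(l, n) = -8*(((l + n) - 4)*l + (-2 + 2*5)) = -8*((-4 + l + n)*l + (-2 + 10)) = -8*(l*(-4 + l + n) + 8) = -8*(8 + l*(-4 + l + n)) = -64 - 8*l*(-4 + l + n))
w(m(-5, -3), 0)² = (-64 - 8*1² + 32*1 - 8*1*0)² = (-64 - 8*1 + 32 + 0)² = (-64 - 8 + 32 + 0)² = (-40)² = 1600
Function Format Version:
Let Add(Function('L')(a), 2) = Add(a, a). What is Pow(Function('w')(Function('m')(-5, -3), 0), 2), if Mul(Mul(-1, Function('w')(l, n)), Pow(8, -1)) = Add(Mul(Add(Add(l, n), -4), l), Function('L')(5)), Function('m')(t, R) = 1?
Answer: 1600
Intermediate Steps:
Function('L')(a) = Add(-2, Mul(2, a)) (Function('L')(a) = Add(-2, Add(a, a)) = Add(-2, Mul(2, a)))
Function('w')(l, n) = Add(-64, Mul(-8, l, Add(-4, l, n))) (Function('w')(l, n) = Mul(-8, Add(Mul(Add(Add(l, n), -4), l), Add(-2, Mul(2, 5)))) = Mul(-8, Add(Mul(Add(-4, l, n), l), Add(-2, 10))) = Mul(-8, Add(Mul(l, Add(-4, l, n)), 8)) = Mul(-8, Add(8, Mul(l, Add(-4, l, n)))) = Add(-64, Mul(-8, l, Add(-4, l, n))))
Pow(Function('w')(Function('m')(-5, -3), 0), 2) = Pow(Add(-64, Mul(-8, Pow(1, 2)), Mul(32, 1), Mul(-8, 1, 0)), 2) = Pow(Add(-64, Mul(-8, 1), 32, 0), 2) = Pow(Add(-64, -8, 32, 0), 2) = Pow(-40, 2) = 1600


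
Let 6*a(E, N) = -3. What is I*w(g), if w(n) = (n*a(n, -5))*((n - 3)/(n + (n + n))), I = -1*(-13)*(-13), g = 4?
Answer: 169/6 ≈ 28.167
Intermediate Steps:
a(E, N) = -½ (a(E, N) = (⅙)*(-3) = -½)
I = -169 (I = 13*(-13) = -169)
w(n) = ½ - n/6 (w(n) = (n*(-½))*((n - 3)/(n + (n + n))) = (-n/2)*((-3 + n)/(n + 2*n)) = (-n/2)*((-3 + n)/((3*n))) = (-n/2)*((-3 + n)*(1/(3*n))) = (-n/2)*((-3 + n)/(3*n)) = ½ - n/6)
I*w(g) = -169*(½ - ⅙*4) = -169*(½ - ⅔) = -169*(-⅙) = 169/6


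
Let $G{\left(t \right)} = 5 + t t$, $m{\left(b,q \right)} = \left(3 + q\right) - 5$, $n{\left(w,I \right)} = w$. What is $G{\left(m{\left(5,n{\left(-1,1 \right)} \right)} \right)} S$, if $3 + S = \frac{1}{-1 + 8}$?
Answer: $-40$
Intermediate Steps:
$m{\left(b,q \right)} = -2 + q$
$G{\left(t \right)} = 5 + t^{2}$
$S = - \frac{20}{7}$ ($S = -3 + \frac{1}{-1 + 8} = -3 + \frac{1}{7} = - \frac{20}{7} \approx -2.8571$)
$G{\left(m{\left(5,n{\left(-1,1 \right)} \right)} \right)} S = \left(5 + \left(-2 - 1\right)^{2}\right) \left(- \frac{20}{7}\right) = \left(5 + \left(-3\right)^{2}\right) \left(- \frac{20}{7}\right) = \left(5 + 9\right) \left(- \frac{20}{7}\right) = 14 \left(- \frac{20}{7}\right) = -40$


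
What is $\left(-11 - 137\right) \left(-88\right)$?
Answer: $13024$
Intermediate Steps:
$\left(-11 - 137\right) \left(-88\right) = \left(-148\right) \left(-88\right) = 13024$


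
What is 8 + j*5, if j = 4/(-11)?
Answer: 68/11 ≈ 6.1818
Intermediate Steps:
j = -4/11 (j = -1/11*4 = -4/11 ≈ -0.36364)
8 + j*5 = 8 - 4/11*5 = 8 - 20/11 = 68/11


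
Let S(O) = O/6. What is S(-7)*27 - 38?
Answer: -139/2 ≈ -69.500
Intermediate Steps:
S(O) = O/6 (S(O) = O*(⅙) = O/6)
S(-7)*27 - 38 = ((⅙)*(-7))*27 - 38 = -7/6*27 - 38 = -63/2 - 38 = -139/2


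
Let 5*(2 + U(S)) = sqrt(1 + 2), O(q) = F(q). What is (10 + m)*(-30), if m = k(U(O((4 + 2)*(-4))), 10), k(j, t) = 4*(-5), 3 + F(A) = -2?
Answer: 300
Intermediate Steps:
F(A) = -5 (F(A) = -3 - 2 = -5)
O(q) = -5
U(S) = -2 + sqrt(3)/5 (U(S) = -2 + sqrt(1 + 2)/5 = -2 + sqrt(3)/5)
k(j, t) = -20
m = -20
(10 + m)*(-30) = (10 - 20)*(-30) = -10*(-30) = 300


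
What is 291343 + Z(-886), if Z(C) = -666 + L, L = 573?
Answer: 291250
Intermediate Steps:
Z(C) = -93 (Z(C) = -666 + 573 = -93)
291343 + Z(-886) = 291343 - 93 = 291250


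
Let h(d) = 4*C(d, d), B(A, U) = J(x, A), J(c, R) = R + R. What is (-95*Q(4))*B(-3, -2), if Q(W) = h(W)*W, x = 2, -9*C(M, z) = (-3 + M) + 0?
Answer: -3040/3 ≈ -1013.3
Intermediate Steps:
C(M, z) = ⅓ - M/9 (C(M, z) = -((-3 + M) + 0)/9 = -(-3 + M)/9 = ⅓ - M/9)
J(c, R) = 2*R
B(A, U) = 2*A
h(d) = 4/3 - 4*d/9 (h(d) = 4*(⅓ - d/9) = 4/3 - 4*d/9)
Q(W) = W*(4/3 - 4*W/9) (Q(W) = (4/3 - 4*W/9)*W = W*(4/3 - 4*W/9))
(-95*Q(4))*B(-3, -2) = (-380*4*(3 - 1*4)/9)*(2*(-3)) = -380*4*(3 - 4)/9*(-6) = -380*4*(-1)/9*(-6) = -95*(-16/9)*(-6) = (1520/9)*(-6) = -3040/3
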